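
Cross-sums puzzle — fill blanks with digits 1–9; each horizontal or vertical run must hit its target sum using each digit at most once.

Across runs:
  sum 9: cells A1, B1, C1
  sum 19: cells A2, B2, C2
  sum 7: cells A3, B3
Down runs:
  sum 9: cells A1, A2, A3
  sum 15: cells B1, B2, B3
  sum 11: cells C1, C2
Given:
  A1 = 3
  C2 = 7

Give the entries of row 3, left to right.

2 5

C1 = 11 − 7 = 4 completes the 11 down.
A2 = 4: the only remaining digit allowed by both the 19 across and the 9 down.
B2 = 19 − 11 = 8 completes the 19 across.
A3 = 9 − 7 = 2 completes the 9 down.
B3 = 7 − 2 = 5 completes the 7 across.
B1 = 9 − 7 = 2 completes the 9 across.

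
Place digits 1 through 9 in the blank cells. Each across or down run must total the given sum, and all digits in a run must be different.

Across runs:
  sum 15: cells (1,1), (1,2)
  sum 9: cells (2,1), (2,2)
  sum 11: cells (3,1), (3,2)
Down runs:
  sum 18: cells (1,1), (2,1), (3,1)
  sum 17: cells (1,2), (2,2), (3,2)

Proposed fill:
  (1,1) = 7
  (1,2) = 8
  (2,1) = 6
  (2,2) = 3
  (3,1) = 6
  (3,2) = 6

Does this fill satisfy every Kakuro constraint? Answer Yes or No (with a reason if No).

No — the across run (3,1)–(3,2) sums to 12, not 11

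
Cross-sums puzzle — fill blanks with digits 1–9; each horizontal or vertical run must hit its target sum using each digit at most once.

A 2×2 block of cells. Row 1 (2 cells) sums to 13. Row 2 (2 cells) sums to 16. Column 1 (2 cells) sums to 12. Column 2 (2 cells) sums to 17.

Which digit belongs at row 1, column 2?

16 in 2 cells must be {7,9}; 17 in 2 cells must be {8,9}.
The 16 across and the 17 down share only 9, so (2,2) = 9.
(1,2) = 17 − 9 = 8 completes the 17 down.
(2,1) = 16 − 9 = 7 completes the 16 across.
(1,1) = 13 − 8 = 5 completes the 13 across.

8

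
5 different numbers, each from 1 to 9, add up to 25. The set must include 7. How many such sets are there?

7

5 distinct digits from 1–9 sum between 15 and 35.
Keeping only sets containing 7.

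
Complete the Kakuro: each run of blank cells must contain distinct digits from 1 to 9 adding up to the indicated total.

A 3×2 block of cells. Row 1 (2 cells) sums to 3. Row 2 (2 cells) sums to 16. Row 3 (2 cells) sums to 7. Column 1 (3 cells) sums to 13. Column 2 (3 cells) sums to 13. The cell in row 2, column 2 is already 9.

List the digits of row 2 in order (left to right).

7 9

3 in 2 cells must be {1,2}; 16 in 2 cells must be {7,9}.
(1,2) = 1: the only remaining digit allowed by both the 3 across and the 13 down.
(2,1) = 16 − 9 = 7 completes the 16 across.
(3,2) = 13 − 10 = 3 completes the 13 down.
(1,1) = 3 − 1 = 2 completes the 3 across.
(3,1) = 7 − 3 = 4 completes the 7 across.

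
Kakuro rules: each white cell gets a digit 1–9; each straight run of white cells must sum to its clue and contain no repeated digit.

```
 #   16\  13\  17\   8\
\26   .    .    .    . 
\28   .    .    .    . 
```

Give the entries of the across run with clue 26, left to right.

16 in 2 cells must be {7,9}; 17 in 2 cells must be {8,9}.
Nothing is forced directly, so branch on R1C3, whose candidates are 8 or 9. If R1C3 = 8: that forces R2C3 = 9, R2C1 = 7, after which R2C4 would have to be in {4,8} for the 28 across but in {1,2,3,5,6,7} for the 8 down — contradiction. So R1C3 = 9.
Given what's placed, R1C1 must be 7 to fit the 26 across and 16 down.
R2C1 = 16 − 7 = 9 completes the 16 down.
R2C3 = 17 − 9 = 8 completes the 17 down.
No cell is forced outright now. R1C4 can only be 2 or 6 (the digits allowed by both its 26 across and its 8 down). If R1C4 = 6: that forces R1C2 = 4, after which R2C2 would have to be in {4,5,6,7} for the 28 across but in {9} for the 13 down — contradiction. So R1C4 = 2.
R1C2 = 26 − 18 = 8 completes the 26 across.

7, 8, 9, 2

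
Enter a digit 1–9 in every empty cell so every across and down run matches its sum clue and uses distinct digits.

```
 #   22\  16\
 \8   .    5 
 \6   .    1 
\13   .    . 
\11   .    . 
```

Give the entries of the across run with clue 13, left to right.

6 7

R1C1 = 8 − 5 = 3 completes the 8 across.
R2C1 = 6 − 1 = 5 completes the 6 across.
Nothing is forced directly, so branch on R3C1, whose candidates are 6 or 8. If R3C1 = 8: then R3C2 would have to be in {5} for the 13 across but in {2,3,4,6,7,8} for the 16 down — contradiction. So R3C1 = 6.
R3C2 = 13 − 6 = 7 completes the 13 across.
R4C1 = 22 − 14 = 8 completes the 22 down.
R4C2 = 11 − 8 = 3 completes the 11 across.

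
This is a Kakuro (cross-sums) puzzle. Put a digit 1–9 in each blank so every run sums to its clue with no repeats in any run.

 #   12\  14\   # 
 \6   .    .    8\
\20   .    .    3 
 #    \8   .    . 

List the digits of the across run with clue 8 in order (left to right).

R3C3 = 8 − 3 = 5 completes the 8 down.
R3C2 = 8 − 5 = 3 completes the 8 across.
Given what's placed, R2C2 must be 9 to fit the 20 across and 14 down.
R1C2 = 14 − 12 = 2 completes the 14 down.
R2C1 = 20 − 12 = 8 completes the 20 across.
R1C1 = 6 − 2 = 4 completes the 6 across.

3 5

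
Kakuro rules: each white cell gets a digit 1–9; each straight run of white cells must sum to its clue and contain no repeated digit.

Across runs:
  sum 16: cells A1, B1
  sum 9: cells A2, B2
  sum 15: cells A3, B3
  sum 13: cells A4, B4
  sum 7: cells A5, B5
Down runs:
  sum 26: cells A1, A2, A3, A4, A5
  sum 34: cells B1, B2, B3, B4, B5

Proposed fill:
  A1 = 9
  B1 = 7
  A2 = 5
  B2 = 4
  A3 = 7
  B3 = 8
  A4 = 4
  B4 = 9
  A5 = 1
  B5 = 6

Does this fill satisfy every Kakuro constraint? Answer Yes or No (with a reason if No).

Yes

Across: 9+7=16; 5+4=9; 7+8=15; 4+9=13; 1+6=7. Down: 9+5+7+4+1=26; 7+4+8+9+6=34. No digit repeats within any run.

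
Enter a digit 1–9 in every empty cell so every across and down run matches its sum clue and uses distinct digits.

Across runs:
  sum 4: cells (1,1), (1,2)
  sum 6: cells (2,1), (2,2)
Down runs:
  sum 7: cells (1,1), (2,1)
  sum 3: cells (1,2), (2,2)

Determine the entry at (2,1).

4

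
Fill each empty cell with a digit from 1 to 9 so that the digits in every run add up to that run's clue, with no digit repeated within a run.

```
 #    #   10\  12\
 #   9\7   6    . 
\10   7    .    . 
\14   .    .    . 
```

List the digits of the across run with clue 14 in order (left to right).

2 3 9

R1C3 = 7 − 6 = 1 completes the 7 across.
R2C2 = 1: the only remaining digit allowed by both the 10 across and the 10 down.
R2C3 = 10 − 8 = 2 completes the 10 across.
R3C1 = 9 − 7 = 2 completes the 9 down.
R3C2 = 10 − 7 = 3 completes the 10 down.
R3C3 = 14 − 5 = 9 completes the 14 across.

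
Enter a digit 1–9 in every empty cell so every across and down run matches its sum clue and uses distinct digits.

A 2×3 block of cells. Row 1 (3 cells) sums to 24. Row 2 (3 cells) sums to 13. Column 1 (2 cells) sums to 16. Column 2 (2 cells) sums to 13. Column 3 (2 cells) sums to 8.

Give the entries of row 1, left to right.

9, 8, 7

24 in 3 cells must be {7,8,9}; 16 in 2 cells must be {7,9}.
The 24 across and the 8 down share only 7, so (1,3) = 7.
(2,3) = 8 − 7 = 1 completes the 8 down.
Given what's placed, (1,1) must be 9 to fit the 24 across and 16 down.
(1,2) = 24 − 16 = 8 completes the 24 across.
(2,1) = 16 − 9 = 7 completes the 16 down.
(2,2) = 13 − 8 = 5 completes the 13 across.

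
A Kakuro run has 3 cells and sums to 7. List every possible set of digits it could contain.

3 distinct digits from 1–9 sum between 6 and 24.
Only one set works: {1,2,4}.

{1,2,4}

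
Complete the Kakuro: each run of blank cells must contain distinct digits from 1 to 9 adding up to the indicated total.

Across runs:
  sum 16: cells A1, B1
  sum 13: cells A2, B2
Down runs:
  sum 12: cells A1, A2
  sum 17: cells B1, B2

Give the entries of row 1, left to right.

7, 9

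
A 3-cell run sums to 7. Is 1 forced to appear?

The only way to make 7 from 3 distinct digits is {1,2,4}, which contains 1.

Yes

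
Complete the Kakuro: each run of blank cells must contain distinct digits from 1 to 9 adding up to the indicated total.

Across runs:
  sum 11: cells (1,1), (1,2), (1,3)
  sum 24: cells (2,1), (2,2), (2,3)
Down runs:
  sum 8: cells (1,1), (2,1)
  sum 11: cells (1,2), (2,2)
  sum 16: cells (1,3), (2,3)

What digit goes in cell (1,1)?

1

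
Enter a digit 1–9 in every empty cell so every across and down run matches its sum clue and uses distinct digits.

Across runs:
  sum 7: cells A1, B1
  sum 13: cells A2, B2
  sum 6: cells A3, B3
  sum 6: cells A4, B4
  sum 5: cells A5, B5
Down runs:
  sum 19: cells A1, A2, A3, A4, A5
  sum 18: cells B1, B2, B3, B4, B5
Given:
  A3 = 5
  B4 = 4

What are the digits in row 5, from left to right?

B3 = 6 − 5 = 1 completes the 6 across.
A4 = 6 − 4 = 2 completes the 6 across.
Nothing is forced directly, so branch on B5, whose candidates are 2 or 3. If B5 = 3: that forces B1 = 2, B2 = 8, after which A5 would have to be in {2} for the 5 across but in {1,3,4,7,8} for the 19 down — contradiction. So B5 = 2.
A5 = 5 − 2 = 3 completes the 5 across.
Given what's placed, A1 must be 1 to fit the 7 across and 19 down.
B1 = 7 − 1 = 6 completes the 7 across.
A2 = 19 − 11 = 8 completes the 19 down.
B2 = 13 − 8 = 5 completes the 13 across.

3, 2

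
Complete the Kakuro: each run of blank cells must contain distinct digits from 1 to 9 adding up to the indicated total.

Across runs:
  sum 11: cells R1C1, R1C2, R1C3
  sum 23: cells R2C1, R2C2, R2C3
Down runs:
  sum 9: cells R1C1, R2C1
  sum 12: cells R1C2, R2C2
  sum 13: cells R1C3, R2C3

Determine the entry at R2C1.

8

23 in 3 cells must be {6,8,9}.
Nothing is forced directly, so branch on R2C1, whose candidates are 6 or 8. If R2C1 = 6: that forces R1C1 = 3, R1C2 = 7, after which R1C3 would have to be in {1} for the 11 across but in {4,5,6,7,8,9} for the 13 down — contradiction. So R2C1 = 8.
R1C1 = 9 − 8 = 1 completes the 9 down.
Given what's placed, R2C2 must be 9 to fit the 23 across and 12 down.
R2C3 = 23 − 17 = 6 completes the 23 across.
R1C2 = 12 − 9 = 3 completes the 12 down.
R1C3 = 11 − 4 = 7 completes the 11 across.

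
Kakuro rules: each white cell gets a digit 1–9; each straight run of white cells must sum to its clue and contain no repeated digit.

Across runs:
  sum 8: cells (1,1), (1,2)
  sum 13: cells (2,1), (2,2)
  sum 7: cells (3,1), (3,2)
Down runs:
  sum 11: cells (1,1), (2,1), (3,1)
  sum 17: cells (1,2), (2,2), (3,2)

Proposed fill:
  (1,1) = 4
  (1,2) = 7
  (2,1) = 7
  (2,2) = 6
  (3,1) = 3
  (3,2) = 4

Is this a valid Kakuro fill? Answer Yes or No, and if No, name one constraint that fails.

No — the across run (1,1)–(1,2) sums to 11, not 8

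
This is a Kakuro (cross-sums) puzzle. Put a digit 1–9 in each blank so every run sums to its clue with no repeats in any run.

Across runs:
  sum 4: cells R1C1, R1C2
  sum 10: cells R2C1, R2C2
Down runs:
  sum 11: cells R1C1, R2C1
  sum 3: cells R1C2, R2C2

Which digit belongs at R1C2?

1

4 in 2 cells must be {1,3}; 3 in 2 cells must be {1,2}.
The 4 across and the 11 down share only 3, so R1C1 = 3.
R1C2 = 4 − 3 = 1 completes the 4 across.
R2C1 = 11 − 3 = 8 completes the 11 down.
R2C2 = 10 − 8 = 2 completes the 10 across.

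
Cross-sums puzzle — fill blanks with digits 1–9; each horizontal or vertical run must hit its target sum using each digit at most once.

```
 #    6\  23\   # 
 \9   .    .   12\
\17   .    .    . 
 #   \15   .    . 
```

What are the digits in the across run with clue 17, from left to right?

23 in 3 cells must be {6,8,9}.
Nothing is forced directly, so branch on R1C2, whose candidates are 6 or 8. If R1C2 = 6: then R1C1 would have to be in {3} for the 9 across but in {1,2,4,5} for the 6 down — contradiction. So R1C2 = 8.
R1C1 = 9 − 8 = 1 completes the 9 across.
R2C1 = 6 − 1 = 5 completes the 6 down.
R2C2 = 9: the only remaining digit allowed by both the 17 across and the 23 down.
R2C3 = 17 − 14 = 3 completes the 17 across.
R3C2 = 23 − 17 = 6 completes the 23 down.
R3C3 = 15 − 6 = 9 completes the 15 across.

5 9 3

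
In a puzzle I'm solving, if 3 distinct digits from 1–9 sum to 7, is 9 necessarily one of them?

The only way to make 7 from 3 distinct digits is {1,2,4}, which does not contain 9.

No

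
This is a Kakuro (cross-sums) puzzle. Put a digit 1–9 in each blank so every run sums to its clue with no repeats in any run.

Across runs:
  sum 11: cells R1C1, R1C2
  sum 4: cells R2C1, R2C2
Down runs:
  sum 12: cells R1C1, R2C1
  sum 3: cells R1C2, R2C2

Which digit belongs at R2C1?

4 in 2 cells must be {1,3}; 3 in 2 cells must be {1,2}.
The 11 across and the 3 down share only 2, so R1C2 = 2.
The 4 across and the 12 down share only 3, so R2C1 = 3.
R2C2 = 4 − 3 = 1 completes the 4 across.
R1C1 = 11 − 2 = 9 completes the 11 across.

3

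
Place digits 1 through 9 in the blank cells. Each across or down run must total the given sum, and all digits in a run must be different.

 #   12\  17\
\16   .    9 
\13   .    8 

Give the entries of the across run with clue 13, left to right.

5 8

16 in 2 cells must be {7,9}; 17 in 2 cells must be {8,9}.
R1C1 = 16 − 9 = 7 completes the 16 across.
R2C1 = 13 − 8 = 5 completes the 13 across.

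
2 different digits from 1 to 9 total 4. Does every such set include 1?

The only way to make 4 from 2 distinct digits is {1,3}, which contains 1.

Yes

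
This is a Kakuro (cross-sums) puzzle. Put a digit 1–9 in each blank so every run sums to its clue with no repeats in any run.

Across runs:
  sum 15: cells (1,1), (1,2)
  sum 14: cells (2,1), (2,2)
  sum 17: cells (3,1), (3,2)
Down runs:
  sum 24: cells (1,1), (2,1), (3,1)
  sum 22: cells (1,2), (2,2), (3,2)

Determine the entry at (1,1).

7

17 in 2 cells must be {8,9}; 24 in 3 cells must be {7,8,9}.
Nothing is forced directly, so branch on (2,1), whose candidates are 8 or 9. If (2,1) = 8: that forces (2,2) = 6, (3,1) = 9, after which (3,2) would have to be in {8} for the 17 across but in {7,9} for the 22 down — contradiction. So (2,1) = 9.
(2,2) = 14 − 9 = 5 completes the 14 across.
Given what's placed, (3,1) must be 8 to fit the 17 across and 24 down.
(3,2) = 17 − 8 = 9 completes the 17 across.
(1,1) = 24 − 17 = 7 completes the 24 down.
(1,2) = 15 − 7 = 8 completes the 15 across.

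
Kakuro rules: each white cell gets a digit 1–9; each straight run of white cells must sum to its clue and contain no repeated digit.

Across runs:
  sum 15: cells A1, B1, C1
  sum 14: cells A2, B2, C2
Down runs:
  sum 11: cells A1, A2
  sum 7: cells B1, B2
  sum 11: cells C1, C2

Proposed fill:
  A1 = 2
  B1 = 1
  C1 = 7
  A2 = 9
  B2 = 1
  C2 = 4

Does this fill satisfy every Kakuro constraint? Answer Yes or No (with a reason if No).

No — the down run B1–B2 sums to 2, not 7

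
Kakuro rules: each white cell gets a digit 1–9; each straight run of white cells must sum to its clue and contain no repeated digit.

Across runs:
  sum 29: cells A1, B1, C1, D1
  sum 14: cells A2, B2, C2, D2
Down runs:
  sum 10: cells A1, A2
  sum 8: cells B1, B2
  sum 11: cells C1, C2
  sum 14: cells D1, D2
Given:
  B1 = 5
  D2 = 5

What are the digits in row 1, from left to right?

8 5 7 9

29 in 4 cells must be {5,7,8,9}.
D1 = 14 − 5 = 9 completes the 14 down.
B2 = 8 − 5 = 3 completes the 8 down.
Nothing is forced directly, so branch on A2, whose candidates are 2 or 4. If A2 = 4: then A1 would have to be in {7,8} for the 29 across but in {6} for the 10 down — contradiction. So A2 = 2.
A1 = 10 − 2 = 8 completes the 10 down.
C1 = 29 − 22 = 7 completes the 29 across.
C2 = 14 − 10 = 4 completes the 14 across.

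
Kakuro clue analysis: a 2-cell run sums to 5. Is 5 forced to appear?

No

Counterexample: {1,4} sums to 5 without using 5.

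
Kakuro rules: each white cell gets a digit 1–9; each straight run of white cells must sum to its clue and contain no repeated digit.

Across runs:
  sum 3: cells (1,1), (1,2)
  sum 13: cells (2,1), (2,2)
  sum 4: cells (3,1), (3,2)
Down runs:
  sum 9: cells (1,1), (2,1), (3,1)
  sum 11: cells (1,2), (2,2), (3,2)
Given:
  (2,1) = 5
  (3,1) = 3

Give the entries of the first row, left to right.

3 in 2 cells must be {1,2}; 4 in 2 cells must be {1,3}.
(1,1) = 9 − 8 = 1 completes the 9 down.
(1,2) = 3 − 1 = 2 completes the 3 across.
(2,2) = 13 − 5 = 8 completes the 13 across.
(3,2) = 4 − 3 = 1 completes the 4 across.

1, 2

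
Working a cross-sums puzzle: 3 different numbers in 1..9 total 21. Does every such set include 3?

No

Counterexample: {4,8,9} sums to 21 without using 3.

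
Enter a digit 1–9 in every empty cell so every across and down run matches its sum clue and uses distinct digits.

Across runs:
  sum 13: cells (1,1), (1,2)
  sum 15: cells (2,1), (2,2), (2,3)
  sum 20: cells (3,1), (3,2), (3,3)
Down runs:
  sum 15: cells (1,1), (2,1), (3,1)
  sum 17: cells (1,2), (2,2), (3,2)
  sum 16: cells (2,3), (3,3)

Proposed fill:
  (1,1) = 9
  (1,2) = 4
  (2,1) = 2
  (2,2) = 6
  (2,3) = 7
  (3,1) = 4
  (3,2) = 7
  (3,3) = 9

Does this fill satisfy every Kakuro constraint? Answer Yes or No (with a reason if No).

Yes

Across: 9+4=13; 2+6+7=15; 4+7+9=20. Down: 9+2+4=15; 4+6+7=17; 7+9=16. No digit repeats within any run.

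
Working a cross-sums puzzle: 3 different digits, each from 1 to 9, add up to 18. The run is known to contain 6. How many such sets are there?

3 distinct digits from 1–9 sum between 6 and 24.
Keeping only sets containing 6.
Enumerating: {3,6,9}, {4,6,8}, {5,6,7}.

3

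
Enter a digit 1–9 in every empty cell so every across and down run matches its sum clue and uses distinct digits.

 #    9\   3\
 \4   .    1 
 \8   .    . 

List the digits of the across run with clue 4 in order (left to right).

4 in 2 cells must be {1,3}; 3 in 2 cells must be {1,2}.
R1C1 = 4 − 1 = 3 completes the 4 across.
R2C1 = 9 − 3 = 6 completes the 9 down.
R2C2 = 8 − 6 = 2 completes the 8 across.

3 1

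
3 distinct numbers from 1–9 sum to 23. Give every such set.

3 distinct digits from 1–9 sum between 6 and 24.
Only one set works: {6,8,9}.

{6,8,9}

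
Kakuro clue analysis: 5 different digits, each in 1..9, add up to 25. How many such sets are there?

5 distinct digits from 1–9 sum between 15 and 35.

12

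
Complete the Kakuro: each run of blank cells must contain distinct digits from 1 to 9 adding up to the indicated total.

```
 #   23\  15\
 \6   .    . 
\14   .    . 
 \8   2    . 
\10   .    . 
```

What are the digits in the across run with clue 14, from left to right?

R3C2 = 8 − 2 = 6 completes the 8 across.
Given what's placed, R2C2 must be 5 to fit the 14 across and 15 down.
Given what's placed, R1C2 must be 1 to fit the 6 across and 15 down.
R2C1 = 14 − 5 = 9 completes the 14 across.
R4C2 = 15 − 12 = 3 completes the 15 down.
R1C1 = 6 − 1 = 5 completes the 6 across.
R4C1 = 10 − 3 = 7 completes the 10 across.

9, 5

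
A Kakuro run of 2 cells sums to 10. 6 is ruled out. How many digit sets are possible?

3

2 distinct digits from 1–9 sum between 3 and 17.
Dropping sets that contain 6.
Enumerating: {1,9}, {2,8}, {3,7}.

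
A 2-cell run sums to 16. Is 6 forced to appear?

No

The only way to make 16 from 2 distinct digits is {7,9}, which does not contain 6.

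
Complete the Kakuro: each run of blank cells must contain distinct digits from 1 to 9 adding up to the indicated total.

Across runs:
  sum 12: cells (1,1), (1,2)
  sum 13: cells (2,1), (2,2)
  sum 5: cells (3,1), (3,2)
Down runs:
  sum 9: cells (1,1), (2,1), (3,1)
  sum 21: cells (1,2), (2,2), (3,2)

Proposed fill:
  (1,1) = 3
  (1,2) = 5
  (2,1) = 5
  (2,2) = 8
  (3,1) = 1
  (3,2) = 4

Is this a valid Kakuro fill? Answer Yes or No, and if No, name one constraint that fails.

No — the across run (1,1)–(1,2) sums to 8, not 12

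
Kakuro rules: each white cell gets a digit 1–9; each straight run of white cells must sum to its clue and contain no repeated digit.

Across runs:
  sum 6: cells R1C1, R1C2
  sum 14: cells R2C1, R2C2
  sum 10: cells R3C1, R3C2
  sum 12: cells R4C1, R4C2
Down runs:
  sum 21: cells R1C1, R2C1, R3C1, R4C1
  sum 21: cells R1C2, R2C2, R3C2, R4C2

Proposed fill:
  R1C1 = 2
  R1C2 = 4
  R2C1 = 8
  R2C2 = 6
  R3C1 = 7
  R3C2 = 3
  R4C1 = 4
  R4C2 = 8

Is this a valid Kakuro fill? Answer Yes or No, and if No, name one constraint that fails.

Across: 2+4=6; 8+6=14; 7+3=10; 4+8=12. Down: 2+8+7+4=21; 4+6+3+8=21. No digit repeats within any run.

Yes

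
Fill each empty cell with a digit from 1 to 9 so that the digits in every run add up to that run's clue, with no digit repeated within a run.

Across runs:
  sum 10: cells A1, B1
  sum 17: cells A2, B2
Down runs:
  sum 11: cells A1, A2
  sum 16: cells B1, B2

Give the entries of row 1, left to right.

17 in 2 cells must be {8,9}; 16 in 2 cells must be {7,9}.
The 17 across and the 16 down share only 9, so B2 = 9.
B1 = 16 − 9 = 7 completes the 16 down.
A2 = 17 − 9 = 8 completes the 17 across.
A1 = 10 − 7 = 3 completes the 10 across.

3, 7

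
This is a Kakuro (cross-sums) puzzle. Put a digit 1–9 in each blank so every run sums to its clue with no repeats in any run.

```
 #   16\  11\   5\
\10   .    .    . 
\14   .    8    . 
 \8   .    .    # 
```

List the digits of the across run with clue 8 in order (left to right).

No cell is forced outright now. R2C3 can only be 1 or 2 or 4 (the digits allowed by both its 14 across and its 5 down). If R2C3 = 1: that forces R1C3 = 4, R2C1 = 5, after which R1C1 would have to be in {1,5} for the 10 across but in {2,3,4,7,8,9} for the 16 down — contradiction. If R2C3 = 4: that forces R1C3 = 1, R2C1 = 2, R1C2 = 2, R3C2 = 1, after which R1C1 would have to be in {7} for the 10 across but in {5,6,8,9} for the 16 down — contradiction. So R2C3 = 2.
R1C3 = 5 − 2 = 3 completes the 5 down.
R2C1 = 14 − 10 = 4 completes the 14 across.
R1C1 = 5: the only remaining digit allowed by both the 10 across and the 16 down.
R1C2 = 10 − 8 = 2 completes the 10 across.
R3C1 = 16 − 9 = 7 completes the 16 down.
R3C2 = 8 − 7 = 1 completes the 8 across.

7 1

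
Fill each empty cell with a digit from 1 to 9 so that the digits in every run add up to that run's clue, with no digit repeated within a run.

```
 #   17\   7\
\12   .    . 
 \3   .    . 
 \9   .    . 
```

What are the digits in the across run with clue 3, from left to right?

2 1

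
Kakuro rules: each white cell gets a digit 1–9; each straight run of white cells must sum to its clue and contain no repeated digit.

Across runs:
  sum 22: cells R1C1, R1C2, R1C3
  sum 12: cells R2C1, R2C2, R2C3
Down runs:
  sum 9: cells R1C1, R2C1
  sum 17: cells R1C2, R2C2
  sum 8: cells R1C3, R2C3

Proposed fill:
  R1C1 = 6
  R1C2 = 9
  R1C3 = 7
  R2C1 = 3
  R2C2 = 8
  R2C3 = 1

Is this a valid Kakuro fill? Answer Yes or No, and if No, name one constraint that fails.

Yes

Across: 6+9+7=22; 3+8+1=12. Down: 6+3=9; 9+8=17; 7+1=8. No digit repeats within any run.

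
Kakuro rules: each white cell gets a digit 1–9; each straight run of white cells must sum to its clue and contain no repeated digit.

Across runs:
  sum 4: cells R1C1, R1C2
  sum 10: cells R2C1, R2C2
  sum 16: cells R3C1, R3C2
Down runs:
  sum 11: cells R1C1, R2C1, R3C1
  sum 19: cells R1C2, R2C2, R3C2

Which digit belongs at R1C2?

3

4 in 2 cells must be {1,3}; 16 in 2 cells must be {7,9}.
The 4 across and the 19 down share only 3, so R1C2 = 3.
The 16 across and the 11 down share only 7, so R3C1 = 7.
R3C2 = 16 − 7 = 9 completes the 16 across.
R1C1 = 4 − 3 = 1 completes the 4 across.
R2C1 = 11 − 8 = 3 completes the 11 down.
R2C2 = 10 − 3 = 7 completes the 10 across.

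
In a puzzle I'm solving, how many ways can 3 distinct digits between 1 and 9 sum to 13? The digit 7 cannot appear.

3 distinct digits from 1–9 sum between 6 and 24.
Dropping sets that contain 7.
Enumerating: {1,3,9}, {1,4,8}, {2,3,8}, {2,5,6}, {3,4,6}.

5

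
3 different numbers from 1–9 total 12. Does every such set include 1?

Counterexample: {2,3,7} sums to 12 without using 1.

No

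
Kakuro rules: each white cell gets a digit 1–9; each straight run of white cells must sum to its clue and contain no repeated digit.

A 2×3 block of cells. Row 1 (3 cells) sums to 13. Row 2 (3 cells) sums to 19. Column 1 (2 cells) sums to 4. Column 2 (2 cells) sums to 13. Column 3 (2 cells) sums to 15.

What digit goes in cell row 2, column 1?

3

4 in 2 cells must be {1,3}.
The 19 across and the 4 down share only 3, so (2,1) = 3.
(1,1) = 4 − 3 = 1 completes the 4 down.
Nothing is forced directly, so branch on (2,2), whose candidates are 7 or 9. If (2,2) = 7: then (1,2) would have to be in {3,4,5,7,8,9} for the 13 across but in {6} for the 13 down — contradiction. So (2,2) = 9.
(1,2) = 13 − 9 = 4 completes the 13 down.
(1,3) = 13 − 5 = 8 completes the 13 across.
(2,3) = 19 − 12 = 7 completes the 19 across.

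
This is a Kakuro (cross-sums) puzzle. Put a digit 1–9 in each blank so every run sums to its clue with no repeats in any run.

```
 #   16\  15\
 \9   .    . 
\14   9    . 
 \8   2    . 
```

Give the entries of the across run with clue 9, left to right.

5 4

R1C1 = 16 − 11 = 5 completes the 16 down.
R1C2 = 9 − 5 = 4 completes the 9 across.
R2C2 = 14 − 9 = 5 completes the 14 across.
R3C2 = 8 − 2 = 6 completes the 8 across.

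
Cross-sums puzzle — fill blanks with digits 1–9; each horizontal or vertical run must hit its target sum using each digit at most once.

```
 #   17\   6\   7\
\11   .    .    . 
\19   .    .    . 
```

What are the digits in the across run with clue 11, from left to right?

8 2 1

17 in 2 cells must be {8,9}.
The 11 across and the 17 down share only 8, so R1C1 = 8.
R2C1 = 17 − 8 = 9 completes the 17 down.
Nothing is forced directly, so branch on R2C2, whose candidates are 2 or 4. If R2C2 = 2: then R1C2 would have to be in {1,2} for the 11 across but in {4} for the 6 down — contradiction. So R2C2 = 4.
R1C2 = 6 − 4 = 2 completes the 6 down.
R1C3 = 11 − 10 = 1 completes the 11 across.
R2C3 = 19 − 13 = 6 completes the 19 across.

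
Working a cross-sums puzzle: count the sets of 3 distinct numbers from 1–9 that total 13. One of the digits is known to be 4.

3

3 distinct digits from 1–9 sum between 6 and 24.
Keeping only sets containing 4.
Enumerating: {1,4,8}, {2,4,7}, {3,4,6}.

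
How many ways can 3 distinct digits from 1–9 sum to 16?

8

3 distinct digits from 1–9 sum between 6 and 24.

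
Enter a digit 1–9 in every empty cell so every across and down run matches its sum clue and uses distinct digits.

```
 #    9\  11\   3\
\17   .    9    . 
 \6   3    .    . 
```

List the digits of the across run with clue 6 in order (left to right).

3, 2, 1

6 in 3 cells must be {1,2,3}; 3 in 2 cells must be {1,2}.
R1C1 = 9 − 3 = 6 completes the 9 down.
R1C3 = 17 − 15 = 2 completes the 17 across.
R2C2 = 11 − 9 = 2 completes the 11 down.
R2C3 = 6 − 5 = 1 completes the 6 across.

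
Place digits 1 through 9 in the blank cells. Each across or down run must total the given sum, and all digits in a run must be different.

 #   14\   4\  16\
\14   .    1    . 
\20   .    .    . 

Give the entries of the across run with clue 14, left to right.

4 in 2 cells must be {1,3}; 16 in 2 cells must be {7,9}.
R2C2 = 4 − 1 = 3 completes the 4 down.
R2C3 = 9: the only remaining digit allowed by both the 20 across and the 16 down.
R1C3 = 16 − 9 = 7 completes the 16 down.
R2C1 = 20 − 12 = 8 completes the 20 across.
R1C1 = 14 − 8 = 6 completes the 14 across.

6, 1, 7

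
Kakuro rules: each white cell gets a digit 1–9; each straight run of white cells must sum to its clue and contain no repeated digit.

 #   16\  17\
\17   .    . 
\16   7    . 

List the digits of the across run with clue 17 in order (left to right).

9, 8

17 in 2 cells must be {8,9}; 16 in 2 cells must be {7,9}.
R1C1 = 16 − 7 = 9 completes the 16 down.
R1C2 = 17 − 9 = 8 completes the 17 across.
R2C2 = 16 − 7 = 9 completes the 16 across.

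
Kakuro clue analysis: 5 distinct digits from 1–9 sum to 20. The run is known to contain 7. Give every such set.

{1,2,4,6,7}; {1,3,4,5,7}

5 distinct digits from 1–9 sum between 15 and 35.
Keeping only sets containing 7.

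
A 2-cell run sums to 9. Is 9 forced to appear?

Counterexample: {1,8} sums to 9 without using 9.

No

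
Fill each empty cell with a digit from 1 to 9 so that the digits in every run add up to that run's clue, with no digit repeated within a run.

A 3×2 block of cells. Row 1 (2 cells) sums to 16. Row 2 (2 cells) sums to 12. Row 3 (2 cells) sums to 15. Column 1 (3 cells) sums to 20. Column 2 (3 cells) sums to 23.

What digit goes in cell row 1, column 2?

9

16 in 2 cells must be {7,9}; 23 in 3 cells must be {6,8,9}.
The 16 across and the 23 down share only 9, so (1,2) = 9.
Given what's placed, (2,2) must be 8 to fit the 12 across and 23 down.
(3,2) = 23 − 17 = 6 completes the 23 down.
(1,1) = 16 − 9 = 7 completes the 16 across.
(2,1) = 12 − 8 = 4 completes the 12 across.
(3,1) = 15 − 6 = 9 completes the 15 across.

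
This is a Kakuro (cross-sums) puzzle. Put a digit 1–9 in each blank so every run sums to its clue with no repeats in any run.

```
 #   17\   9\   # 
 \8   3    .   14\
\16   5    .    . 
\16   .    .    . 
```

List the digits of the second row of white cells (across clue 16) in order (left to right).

5 3 8

R1C2 = 8 − 3 = 5 completes the 8 across.
R2C2 = 3: the only remaining digit allowed by both the 16 across and the 9 down.
R2C3 = 16 − 8 = 8 completes the 16 across.
R3C1 = 17 − 8 = 9 completes the 17 down.
R3C2 = 9 − 8 = 1 completes the 9 down.
R3C3 = 16 − 10 = 6 completes the 16 across.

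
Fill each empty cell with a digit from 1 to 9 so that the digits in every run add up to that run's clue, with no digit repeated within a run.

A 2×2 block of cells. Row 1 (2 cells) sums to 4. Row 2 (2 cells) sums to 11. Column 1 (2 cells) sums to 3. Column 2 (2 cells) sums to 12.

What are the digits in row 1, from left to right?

1, 3

4 in 2 cells must be {1,3}; 3 in 2 cells must be {1,2}.
The 4 across and the 3 down share only 1, so (1,1) = 1.
(1,2) = 4 − 1 = 3 completes the 4 across.
(2,1) = 3 − 1 = 2 completes the 3 down.
(2,2) = 11 − 2 = 9 completes the 11 across.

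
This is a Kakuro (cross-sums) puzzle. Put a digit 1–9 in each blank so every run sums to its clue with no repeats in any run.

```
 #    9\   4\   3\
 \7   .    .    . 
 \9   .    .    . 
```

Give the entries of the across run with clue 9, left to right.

7 in 3 cells must be {1,2,4}; 4 in 2 cells must be {1,3}; 3 in 2 cells must be {1,2}.
The 7 across and the 4 down share only 1, so R1C2 = 1.
Given what's placed, R1C3 must be 2 to fit the 7 across and 3 down.
R2C2 = 4 − 1 = 3 completes the 4 down.
R2C3 = 3 − 2 = 1 completes the 3 down.
R1C1 = 7 − 3 = 4 completes the 7 across.
R2C1 = 9 − 4 = 5 completes the 9 across.

5 3 1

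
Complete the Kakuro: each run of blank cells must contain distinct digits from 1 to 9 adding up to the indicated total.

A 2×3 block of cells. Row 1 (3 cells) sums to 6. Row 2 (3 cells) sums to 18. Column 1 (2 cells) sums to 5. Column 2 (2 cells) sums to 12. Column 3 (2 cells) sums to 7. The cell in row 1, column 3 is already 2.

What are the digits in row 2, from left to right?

4 9 5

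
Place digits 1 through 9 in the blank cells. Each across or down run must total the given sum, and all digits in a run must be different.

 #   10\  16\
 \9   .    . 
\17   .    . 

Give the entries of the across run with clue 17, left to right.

8 9

17 in 2 cells must be {8,9}; 16 in 2 cells must be {7,9}.
The 9 across and the 16 down share only 7, so R1C2 = 7.
R2C2 = 16 − 7 = 9 completes the 16 down.
R1C1 = 9 − 7 = 2 completes the 9 across.
R2C1 = 17 − 9 = 8 completes the 17 across.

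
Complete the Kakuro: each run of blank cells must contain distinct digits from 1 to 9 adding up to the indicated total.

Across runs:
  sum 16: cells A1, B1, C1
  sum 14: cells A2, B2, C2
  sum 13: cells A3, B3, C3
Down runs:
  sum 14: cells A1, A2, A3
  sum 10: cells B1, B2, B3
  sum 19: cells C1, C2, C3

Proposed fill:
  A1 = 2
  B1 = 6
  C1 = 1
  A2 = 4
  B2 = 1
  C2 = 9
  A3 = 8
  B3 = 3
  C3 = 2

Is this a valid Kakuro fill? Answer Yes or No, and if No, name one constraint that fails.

No — the down run C1–C3 sums to 12, not 19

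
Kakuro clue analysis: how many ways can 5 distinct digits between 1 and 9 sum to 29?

5 distinct digits from 1–9 sum between 15 and 35.

8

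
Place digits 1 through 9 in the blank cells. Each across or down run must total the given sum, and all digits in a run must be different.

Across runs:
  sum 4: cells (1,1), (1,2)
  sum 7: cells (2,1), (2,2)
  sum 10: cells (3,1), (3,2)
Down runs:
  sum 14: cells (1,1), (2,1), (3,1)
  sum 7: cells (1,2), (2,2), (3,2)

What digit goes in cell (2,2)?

2

4 in 2 cells must be {1,3}; 7 in 3 cells must be {1,2,4}.
The 4 across and the 7 down share only 1, so (1,2) = 1.
(1,1) = 4 − 1 = 3 completes the 4 across.
Nothing is forced directly, so branch on (2,2), whose candidates are 2 or 4. If (2,2) = 4: then (2,1) would have to be in {3} for the 7 across but in {2,4,5,6,7,9} for the 14 down — contradiction. So (2,2) = 2.
(2,1) = 7 − 2 = 5 completes the 7 across.
(3,1) = 14 − 8 = 6 completes the 14 down.
(3,2) = 10 − 6 = 4 completes the 10 across.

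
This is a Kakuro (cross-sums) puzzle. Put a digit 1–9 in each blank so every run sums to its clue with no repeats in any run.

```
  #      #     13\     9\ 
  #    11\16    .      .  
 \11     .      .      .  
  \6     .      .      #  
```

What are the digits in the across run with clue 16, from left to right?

16 in 2 cells must be {7,9}.
The 16 across and the 9 down share only 7, so R1C3 = 7.
R2C3 = 9 − 7 = 2 completes the 9 down.
R1C2 = 16 − 7 = 9 completes the 16 across.
R3C2 = 1: the only remaining digit allowed by both the 6 across and the 13 down.
R2C2 = 13 − 10 = 3 completes the 13 down.
R3C1 = 6 − 1 = 5 completes the 6 across.
R2C1 = 11 − 5 = 6 completes the 11 across.

9, 7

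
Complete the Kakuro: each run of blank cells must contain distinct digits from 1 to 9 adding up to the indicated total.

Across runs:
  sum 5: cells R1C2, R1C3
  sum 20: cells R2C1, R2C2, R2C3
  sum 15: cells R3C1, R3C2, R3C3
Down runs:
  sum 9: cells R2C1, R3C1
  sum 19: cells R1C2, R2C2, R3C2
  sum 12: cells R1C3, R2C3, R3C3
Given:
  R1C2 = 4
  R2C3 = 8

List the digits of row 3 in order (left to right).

4, 8, 3

R1C3 = 5 − 4 = 1 completes the 5 across.
R3C3 = 12 − 9 = 3 completes the 12 down.
Nothing is forced directly, so branch on R3C2, whose candidates are 7 or 8. If R3C2 = 7: then R2C2 would have to be in {3,5,7,9} for the 20 across but in {8} for the 19 down — contradiction. So R3C2 = 8.
R2C2 = 19 − 12 = 7 completes the 19 down.
R3C1 = 15 − 11 = 4 completes the 15 across.
R2C1 = 20 − 15 = 5 completes the 20 across.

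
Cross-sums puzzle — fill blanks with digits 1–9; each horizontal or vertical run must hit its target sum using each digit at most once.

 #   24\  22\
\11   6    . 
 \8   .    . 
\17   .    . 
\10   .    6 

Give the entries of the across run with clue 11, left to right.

17 in 2 cells must be {8,9}.
R1C2 = 11 − 6 = 5 completes the 11 across.
R4C1 = 10 − 6 = 4 completes the 10 across.
Given what's placed, R2C1 must be 5 to fit the 8 across and 24 down.
R2C2 = 8 − 5 = 3 completes the 8 across.
R3C1 = 24 − 15 = 9 completes the 24 down.
R3C2 = 17 − 9 = 8 completes the 17 across.

6 5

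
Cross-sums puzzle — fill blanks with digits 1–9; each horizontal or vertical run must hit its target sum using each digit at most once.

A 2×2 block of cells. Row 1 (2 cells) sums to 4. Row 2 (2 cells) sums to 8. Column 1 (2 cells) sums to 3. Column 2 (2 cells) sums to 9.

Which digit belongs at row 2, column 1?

4 in 2 cells must be {1,3}; 3 in 2 cells must be {1,2}.
The 4 across and the 3 down share only 1, so (1,1) = 1.
(1,2) = 4 − 1 = 3 completes the 4 across.
(2,1) = 3 − 1 = 2 completes the 3 down.
(2,2) = 8 − 2 = 6 completes the 8 across.

2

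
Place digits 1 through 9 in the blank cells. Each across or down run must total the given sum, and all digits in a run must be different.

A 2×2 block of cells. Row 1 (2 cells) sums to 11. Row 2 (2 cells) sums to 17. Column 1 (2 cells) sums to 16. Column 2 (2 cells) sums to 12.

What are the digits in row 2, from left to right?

9, 8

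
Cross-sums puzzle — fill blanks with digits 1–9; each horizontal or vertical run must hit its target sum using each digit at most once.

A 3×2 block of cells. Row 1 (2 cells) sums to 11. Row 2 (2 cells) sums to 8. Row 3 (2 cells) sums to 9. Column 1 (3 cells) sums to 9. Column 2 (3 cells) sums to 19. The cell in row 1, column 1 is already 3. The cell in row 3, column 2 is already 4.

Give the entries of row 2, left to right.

(1,2) = 11 − 3 = 8 completes the 11 across.
(2,2) = 19 − 12 = 7 completes the 19 down.
(3,1) = 9 − 4 = 5 completes the 9 across.
(2,1) = 8 − 7 = 1 completes the 8 across.

1 7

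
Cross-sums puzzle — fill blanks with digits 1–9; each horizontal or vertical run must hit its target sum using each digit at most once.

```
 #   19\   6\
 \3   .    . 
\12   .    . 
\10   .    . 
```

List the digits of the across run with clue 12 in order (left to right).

9, 3

3 in 2 cells must be {1,2}; 6 in 3 cells must be {1,2,3}.
The 3 across and the 19 down share only 2, so R1C1 = 2.
R1C2 = 3 − 2 = 1 completes the 3 across.
Given what's placed, R2C2 must be 3 to fit the 12 across and 6 down.
R3C2 = 6 − 4 = 2 completes the 6 down.
R2C1 = 12 − 3 = 9 completes the 12 across.
R3C1 = 10 − 2 = 8 completes the 10 across.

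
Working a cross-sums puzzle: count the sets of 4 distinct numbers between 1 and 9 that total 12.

2

4 distinct digits from 1–9 sum between 10 and 30.
Enumerating: {1,2,3,6}, {1,2,4,5}.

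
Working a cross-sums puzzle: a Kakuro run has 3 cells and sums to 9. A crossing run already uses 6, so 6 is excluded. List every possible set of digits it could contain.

3 distinct digits from 1–9 sum between 6 and 24.
Dropping sets that contain 6.

{1,3,5}; {2,3,4}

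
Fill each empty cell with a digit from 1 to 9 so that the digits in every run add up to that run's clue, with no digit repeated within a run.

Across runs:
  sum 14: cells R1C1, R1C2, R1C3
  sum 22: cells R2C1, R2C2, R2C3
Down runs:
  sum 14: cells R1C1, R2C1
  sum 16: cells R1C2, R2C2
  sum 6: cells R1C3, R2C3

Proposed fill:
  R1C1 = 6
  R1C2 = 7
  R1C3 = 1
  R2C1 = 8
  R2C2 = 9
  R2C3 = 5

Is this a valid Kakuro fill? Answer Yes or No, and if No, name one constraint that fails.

Yes

Across: 6+7+1=14; 8+9+5=22. Down: 6+8=14; 7+9=16; 1+5=6. No digit repeats within any run.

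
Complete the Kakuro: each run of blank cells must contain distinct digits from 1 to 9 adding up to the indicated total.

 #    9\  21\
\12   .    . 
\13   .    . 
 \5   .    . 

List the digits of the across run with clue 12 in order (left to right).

3 9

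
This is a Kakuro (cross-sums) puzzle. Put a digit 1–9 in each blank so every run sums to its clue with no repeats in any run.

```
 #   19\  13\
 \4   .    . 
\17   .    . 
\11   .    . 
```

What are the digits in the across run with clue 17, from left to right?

4 in 2 cells must be {1,3}; 17 in 2 cells must be {8,9}.
The 4 across and the 19 down share only 3, so R1C1 = 3.
R1C2 = 4 − 3 = 1 completes the 4 across.
Given what's placed, R2C1 must be 9 to fit the 17 across and 19 down.
R2C2 = 17 − 9 = 8 completes the 17 across.
R3C1 = 19 − 12 = 7 completes the 19 down.
R3C2 = 11 − 7 = 4 completes the 11 across.

9 8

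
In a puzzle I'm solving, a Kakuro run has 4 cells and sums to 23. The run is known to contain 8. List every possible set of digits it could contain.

4 distinct digits from 1–9 sum between 10 and 30.
Keeping only sets containing 8.

{1,5,8,9}; {2,4,8,9}; {2,6,7,8}; {3,5,7,8}; {4,5,6,8}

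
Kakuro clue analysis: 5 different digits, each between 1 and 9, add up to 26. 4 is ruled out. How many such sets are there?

5

5 distinct digits from 1–9 sum between 15 and 35.
Dropping sets that contain 4.
Enumerating: {1,2,6,8,9}, {1,3,5,8,9}, {1,3,6,7,9}, {2,3,5,7,9}, {2,3,6,7,8}.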